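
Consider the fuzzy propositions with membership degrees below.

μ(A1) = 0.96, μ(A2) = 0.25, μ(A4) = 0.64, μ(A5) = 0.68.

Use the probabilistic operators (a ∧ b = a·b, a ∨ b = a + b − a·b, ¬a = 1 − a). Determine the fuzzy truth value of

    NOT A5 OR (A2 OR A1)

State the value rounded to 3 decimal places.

NOT A5 = 1 − 0.6800 = 0.3200
A2 OR A1 = a + b − a·b on (0.2500, 0.9600) = 0.9700
NOT A5 OR (A2 OR A1) = a + b − a·b on (0.3200, 0.9700) = 0.9796

0.980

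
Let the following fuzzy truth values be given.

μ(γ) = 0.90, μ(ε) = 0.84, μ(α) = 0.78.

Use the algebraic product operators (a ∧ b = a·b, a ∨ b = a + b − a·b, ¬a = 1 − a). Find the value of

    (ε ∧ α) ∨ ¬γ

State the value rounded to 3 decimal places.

ε ∧ α = a·b on (0.8400, 0.7800) = 0.6552
¬γ = 1 − 0.9000 = 0.1000
(ε ∧ α) ∨ ¬γ = a + b − a·b on (0.6552, 0.1000) = 0.6897

0.690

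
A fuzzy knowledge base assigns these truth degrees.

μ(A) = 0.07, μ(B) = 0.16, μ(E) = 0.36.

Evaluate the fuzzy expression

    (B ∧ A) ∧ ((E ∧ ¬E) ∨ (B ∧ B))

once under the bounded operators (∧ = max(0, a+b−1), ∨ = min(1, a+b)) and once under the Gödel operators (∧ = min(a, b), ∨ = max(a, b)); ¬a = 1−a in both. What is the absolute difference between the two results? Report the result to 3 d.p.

0.070

Under bounded:
  B ∧ A = max(0, a+b−1) on (0.16, 0.07) = 0.00
  ¬E = 1 − 0.36 = 0.64
  E ∧ ¬E = max(0, a+b−1) on (0.36, 0.64) = 0.00
  B ∧ B = max(0, a+b−1) on (0.16, 0.16) = 0.00
  (E ∧ ¬E) ∨ (B ∧ B) = min(1, a+b) on (0.00, 0.00) = 0.00
  (B ∧ A) ∧ ((E ∧ ¬E) ∨ (B ∧ B)) = max(0, a+b−1) on (0.00, 0.00) = 0.00
  → value = 0.0000
Under Gödel:
  B ∧ A = min(a, b) on (0.16, 0.07) = 0.07
  ¬E = 1 − 0.36 = 0.64
  E ∧ ¬E = min(a, b) on (0.36, 0.64) = 0.36
  B ∧ B = min(a, b) on (0.16, 0.16) = 0.16
  (E ∧ ¬E) ∨ (B ∧ B) = max(a, b) on (0.36, 0.16) = 0.36
  (B ∧ A) ∧ ((E ∧ ¬E) ∨ (B ∧ B)) = min(a, b) on (0.07, 0.36) = 0.07
  → value = 0.0700
|0.0000 − 0.0700| = 0.070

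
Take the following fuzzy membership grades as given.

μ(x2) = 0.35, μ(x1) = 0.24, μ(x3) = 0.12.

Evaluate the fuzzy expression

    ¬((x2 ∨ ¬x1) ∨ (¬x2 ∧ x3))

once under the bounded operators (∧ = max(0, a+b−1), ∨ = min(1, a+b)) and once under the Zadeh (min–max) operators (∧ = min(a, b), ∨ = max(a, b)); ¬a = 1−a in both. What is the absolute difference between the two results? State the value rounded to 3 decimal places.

0.240

Under bounded:
  ¬x1 = 1 − 0.24 = 0.76
  x2 ∨ ¬x1 = min(1, a+b) on (0.35, 0.76) = 1.00
  ¬x2 = 1 − 0.35 = 0.65
  ¬x2 ∧ x3 = max(0, a+b−1) on (0.65, 0.12) = 0.00
  (x2 ∨ ¬x1) ∨ (¬x2 ∧ x3) = min(1, a+b) on (1.00, 0.00) = 1.00
  ¬((x2 ∨ ¬x1) ∨ (¬x2 ∧ x3)) = 1 − 1.00 = 0.00
  → value = 0.0000
Under Zadeh (min–max):
  ¬x1 = 1 − 0.24 = 0.76
  x2 ∨ ¬x1 = max(a, b) on (0.35, 0.76) = 0.76
  ¬x2 = 1 − 0.35 = 0.65
  ¬x2 ∧ x3 = min(a, b) on (0.65, 0.12) = 0.12
  (x2 ∨ ¬x1) ∨ (¬x2 ∧ x3) = max(a, b) on (0.76, 0.12) = 0.76
  ¬((x2 ∨ ¬x1) ∨ (¬x2 ∧ x3)) = 1 − 0.76 = 0.24
  → value = 0.2400
|0.0000 − 0.2400| = 0.240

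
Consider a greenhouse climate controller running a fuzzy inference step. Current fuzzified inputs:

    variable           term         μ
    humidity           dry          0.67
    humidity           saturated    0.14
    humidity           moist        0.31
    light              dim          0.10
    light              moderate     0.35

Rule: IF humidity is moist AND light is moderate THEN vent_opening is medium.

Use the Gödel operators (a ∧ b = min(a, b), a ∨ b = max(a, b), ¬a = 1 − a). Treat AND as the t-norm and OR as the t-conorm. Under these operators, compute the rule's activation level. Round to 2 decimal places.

firing strength: moist=0.31, moderate=0.35; AND[min(a, b)] → w = 0.31

0.31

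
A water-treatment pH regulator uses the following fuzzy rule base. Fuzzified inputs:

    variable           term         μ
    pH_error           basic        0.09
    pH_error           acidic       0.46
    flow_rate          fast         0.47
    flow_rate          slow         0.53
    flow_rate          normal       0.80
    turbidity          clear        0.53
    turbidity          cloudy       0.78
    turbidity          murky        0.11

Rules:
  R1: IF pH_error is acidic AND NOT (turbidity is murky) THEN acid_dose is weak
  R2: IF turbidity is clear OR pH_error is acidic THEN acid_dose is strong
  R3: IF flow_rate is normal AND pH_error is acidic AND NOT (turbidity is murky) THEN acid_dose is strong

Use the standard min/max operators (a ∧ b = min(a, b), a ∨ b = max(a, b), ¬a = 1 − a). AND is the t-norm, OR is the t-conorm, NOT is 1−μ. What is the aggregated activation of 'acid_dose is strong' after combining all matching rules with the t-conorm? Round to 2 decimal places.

R1: acidic=0.46, ¬murky=1−0.11=0.89; AND[min(a, b)] → w = 0.46
R2: clear=0.53, acidic=0.46; OR[max(a, b)] → w = 0.53
R3: normal=0.80, acidic=0.46, ¬murky=1−0.11=0.89; AND[min(a, b)] → w = 0.46
Rules with consequent 'strong': {R2, R3} → strengths 0.53, 0.46
Aggregate via t-conorm [max(a, b)]: 0.53

0.53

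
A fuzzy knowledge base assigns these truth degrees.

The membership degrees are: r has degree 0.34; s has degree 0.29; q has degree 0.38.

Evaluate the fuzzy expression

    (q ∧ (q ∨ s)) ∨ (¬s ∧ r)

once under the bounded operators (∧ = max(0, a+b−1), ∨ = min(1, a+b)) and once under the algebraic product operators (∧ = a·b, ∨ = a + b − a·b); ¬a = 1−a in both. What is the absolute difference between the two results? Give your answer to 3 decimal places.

Under bounded:
  q ∨ s = min(1, a+b) on (0.38, 0.29) = 0.67
  q ∧ (q ∨ s) = max(0, a+b−1) on (0.38, 0.67) = 0.05
  ¬s = 1 − 0.29 = 0.71
  ¬s ∧ r = max(0, a+b−1) on (0.71, 0.34) = 0.05
  (q ∧ (q ∨ s)) ∨ (¬s ∧ r) = min(1, a+b) on (0.05, 0.05) = 0.10
  → value = 0.1000
Under algebraic product:
  q ∨ s = a + b − a·b on (0.3800, 0.2900) = 0.5598
  q ∧ (q ∨ s) = a·b on (0.3800, 0.5598) = 0.2127
  ¬s = 1 − 0.2900 = 0.7100
  ¬s ∧ r = a·b on (0.7100, 0.3400) = 0.2414
  (q ∧ (q ∨ s)) ∨ (¬s ∧ r) = a + b − a·b on (0.2127, 0.2414) = 0.4028
  → value = 0.4028
|0.1000 − 0.4028| = 0.303

0.303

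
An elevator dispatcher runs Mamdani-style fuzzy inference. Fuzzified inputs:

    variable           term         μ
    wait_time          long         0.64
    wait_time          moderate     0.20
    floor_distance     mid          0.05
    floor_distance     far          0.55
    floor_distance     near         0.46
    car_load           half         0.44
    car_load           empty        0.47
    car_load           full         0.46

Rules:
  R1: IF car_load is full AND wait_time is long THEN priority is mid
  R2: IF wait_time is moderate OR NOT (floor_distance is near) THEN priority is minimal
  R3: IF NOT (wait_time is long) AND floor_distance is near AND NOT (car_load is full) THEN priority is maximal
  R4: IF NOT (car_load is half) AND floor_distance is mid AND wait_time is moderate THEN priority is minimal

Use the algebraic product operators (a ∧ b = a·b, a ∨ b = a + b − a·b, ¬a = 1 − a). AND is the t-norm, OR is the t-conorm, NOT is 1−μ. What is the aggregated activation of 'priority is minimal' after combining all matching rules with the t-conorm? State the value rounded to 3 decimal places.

0.634

R1: full=0.46, long=0.64; AND[a·b] → w = 0.2944
R2: moderate=0.20, ¬near=1−0.46=0.54; OR[a + b − a·b] → w = 0.6320
R3: ¬long=1−0.64=0.36, near=0.46, ¬full=1−0.46=0.54; AND[a·b] → w = 0.0894
R4: ¬half=1−0.44=0.56, mid=0.05, moderate=0.20; AND[a·b] → w = 0.0056
Rules with consequent 'minimal': {R2, R4} → strengths 0.6320, 0.0056
Aggregate via t-conorm [a + b − a·b]: 0.6341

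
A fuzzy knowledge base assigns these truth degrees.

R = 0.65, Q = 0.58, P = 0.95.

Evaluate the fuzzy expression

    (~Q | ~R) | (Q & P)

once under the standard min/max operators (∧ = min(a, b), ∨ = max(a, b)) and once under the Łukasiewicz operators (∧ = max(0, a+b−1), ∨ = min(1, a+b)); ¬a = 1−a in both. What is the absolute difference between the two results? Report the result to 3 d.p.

Under standard min/max:
  ~Q = 1 − 0.58 = 0.42
  ~R = 1 − 0.65 = 0.35
  ~Q | ~R = max(a, b) on (0.42, 0.35) = 0.42
  Q & P = min(a, b) on (0.58, 0.95) = 0.58
  (~Q | ~R) | (Q & P) = max(a, b) on (0.42, 0.58) = 0.58
  → value = 0.5800
Under Łukasiewicz:
  ~Q = 1 − 0.58 = 0.42
  ~R = 1 − 0.65 = 0.35
  ~Q | ~R = min(1, a+b) on (0.42, 0.35) = 0.77
  Q & P = max(0, a+b−1) on (0.58, 0.95) = 0.53
  (~Q | ~R) | (Q & P) = min(1, a+b) on (0.77, 0.53) = 1.00
  → value = 1.0000
|0.5800 − 1.0000| = 0.420

0.420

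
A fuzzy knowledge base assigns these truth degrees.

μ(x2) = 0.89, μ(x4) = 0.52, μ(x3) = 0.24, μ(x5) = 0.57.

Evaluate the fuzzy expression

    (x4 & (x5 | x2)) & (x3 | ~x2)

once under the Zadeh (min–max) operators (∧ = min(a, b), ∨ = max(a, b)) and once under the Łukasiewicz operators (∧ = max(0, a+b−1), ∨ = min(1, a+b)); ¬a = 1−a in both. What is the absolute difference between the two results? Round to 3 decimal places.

Under Zadeh (min–max):
  x5 | x2 = max(a, b) on (0.57, 0.89) = 0.89
  x4 & (x5 | x2) = min(a, b) on (0.52, 0.89) = 0.52
  ~x2 = 1 − 0.89 = 0.11
  x3 | ~x2 = max(a, b) on (0.24, 0.11) = 0.24
  (x4 & (x5 | x2)) & (x3 | ~x2) = min(a, b) on (0.52, 0.24) = 0.24
  → value = 0.2400
Under Łukasiewicz:
  x5 | x2 = min(1, a+b) on (0.57, 0.89) = 1.00
  x4 & (x5 | x2) = max(0, a+b−1) on (0.52, 1.00) = 0.52
  ~x2 = 1 − 0.89 = 0.11
  x3 | ~x2 = min(1, a+b) on (0.24, 0.11) = 0.35
  (x4 & (x5 | x2)) & (x3 | ~x2) = max(0, a+b−1) on (0.52, 0.35) = 0.00
  → value = 0.0000
|0.2400 − 0.0000| = 0.240

0.240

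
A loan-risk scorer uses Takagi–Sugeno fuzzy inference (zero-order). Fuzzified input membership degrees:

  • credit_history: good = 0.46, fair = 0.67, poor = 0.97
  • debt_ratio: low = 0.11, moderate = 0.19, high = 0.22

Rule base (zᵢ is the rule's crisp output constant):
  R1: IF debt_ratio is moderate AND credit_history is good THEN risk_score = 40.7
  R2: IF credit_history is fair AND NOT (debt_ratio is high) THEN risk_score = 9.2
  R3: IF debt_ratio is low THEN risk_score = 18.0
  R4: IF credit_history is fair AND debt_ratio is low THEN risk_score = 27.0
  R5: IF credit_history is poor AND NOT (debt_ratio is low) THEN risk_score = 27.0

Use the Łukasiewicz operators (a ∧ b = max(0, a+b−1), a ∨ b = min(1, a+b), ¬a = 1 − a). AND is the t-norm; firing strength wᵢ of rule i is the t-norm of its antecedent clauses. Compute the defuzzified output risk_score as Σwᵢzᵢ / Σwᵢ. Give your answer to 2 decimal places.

20.66

R1 (z=40.7): moderate=0.19, good=0.46; AND[max(0, a+b−1)] → w = 0.00
R2 (z=9.2): fair=0.67, ¬high=1−0.22=0.78; AND[max(0, a+b−1)] → w = 0.45
R3 (z=18.0): low=0.11 → w = 0.11
R4 (z=27.0): fair=0.67, low=0.11; AND[max(0, a+b−1)] → w = 0.00
R5 (z=27.0): poor=0.97, ¬low=1−0.11=0.89; AND[max(0, a+b−1)] → w = 0.86
Weighted average = (0.00·40.7 + 0.45·9.2 + 0.11·18.0 + 0.00·27.0 + 0.86·27.0) / (0.00 + 0.45 + 0.11 + 0.00 + 0.86)
  = 29.3400 / 1.4200 = 20.66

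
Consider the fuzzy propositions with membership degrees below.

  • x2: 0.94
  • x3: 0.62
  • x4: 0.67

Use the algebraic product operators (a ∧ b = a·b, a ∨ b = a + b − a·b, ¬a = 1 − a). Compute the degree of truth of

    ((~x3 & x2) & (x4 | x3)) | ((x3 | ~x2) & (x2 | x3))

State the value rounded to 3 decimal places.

~x3 = 1 − 0.6200 = 0.3800
~x3 & x2 = a·b on (0.3800, 0.9400) = 0.3572
x4 | x3 = a + b − a·b on (0.6700, 0.6200) = 0.8746
(~x3 & x2) & (x4 | x3) = a·b on (0.3572, 0.8746) = 0.3124
~x2 = 1 − 0.9400 = 0.0600
x3 | ~x2 = a + b − a·b on (0.6200, 0.0600) = 0.6428
x2 | x3 = a + b − a·b on (0.9400, 0.6200) = 0.9772
(x3 | ~x2) & (x2 | x3) = a·b on (0.6428, 0.9772) = 0.6281
((~x3 & x2) & (x4 | x3)) | ((x3 | ~x2) & (x2 | x3)) = a + b − a·b on (0.3124, 0.6281) = 0.7443

0.744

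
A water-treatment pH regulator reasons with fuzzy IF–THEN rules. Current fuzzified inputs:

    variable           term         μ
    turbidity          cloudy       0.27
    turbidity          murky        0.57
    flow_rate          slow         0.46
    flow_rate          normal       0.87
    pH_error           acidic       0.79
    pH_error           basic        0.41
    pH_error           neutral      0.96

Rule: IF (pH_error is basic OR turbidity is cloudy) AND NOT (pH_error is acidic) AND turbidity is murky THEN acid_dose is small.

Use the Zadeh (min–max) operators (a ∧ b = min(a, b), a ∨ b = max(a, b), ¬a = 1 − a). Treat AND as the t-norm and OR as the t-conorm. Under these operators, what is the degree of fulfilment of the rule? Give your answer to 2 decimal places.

0.21

firing strength: (basic=0.41 OR cloudy=0.27) = 0.41; AND[min(a, b)] with ¬acidic=1−0.79=0.21, murky=0.57 → w = 0.21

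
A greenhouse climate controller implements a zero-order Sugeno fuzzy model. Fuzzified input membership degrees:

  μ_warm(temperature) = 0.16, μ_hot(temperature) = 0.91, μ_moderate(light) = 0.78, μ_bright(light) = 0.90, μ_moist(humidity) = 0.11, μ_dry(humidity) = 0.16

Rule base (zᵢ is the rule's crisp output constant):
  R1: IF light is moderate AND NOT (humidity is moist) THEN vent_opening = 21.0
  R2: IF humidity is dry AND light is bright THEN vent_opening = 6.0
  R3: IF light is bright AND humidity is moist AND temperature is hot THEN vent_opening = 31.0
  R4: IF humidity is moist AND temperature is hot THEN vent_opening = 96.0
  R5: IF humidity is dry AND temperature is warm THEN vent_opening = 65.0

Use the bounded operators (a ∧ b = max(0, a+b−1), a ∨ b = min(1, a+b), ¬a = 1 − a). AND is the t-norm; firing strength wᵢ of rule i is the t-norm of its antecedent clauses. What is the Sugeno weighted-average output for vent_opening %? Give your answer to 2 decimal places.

21.80

R1 (z=21.0): moderate=0.78, ¬moist=1−0.11=0.89; AND[max(0, a+b−1)] → w = 0.67
R2 (z=6.0): dry=0.16, bright=0.90; AND[max(0, a+b−1)] → w = 0.06
R3 (z=31.0): bright=0.90, moist=0.11, hot=0.91; AND[max(0, a+b−1)] → w = 0.00
R4 (z=96.0): moist=0.11, hot=0.91; AND[max(0, a+b−1)] → w = 0.02
R5 (z=65.0): dry=0.16, warm=0.16; AND[max(0, a+b−1)] → w = 0.00
Weighted average = (0.67·21.0 + 0.06·6.0 + 0.00·31.0 + 0.02·96.0 + 0.00·65.0) / (0.67 + 0.06 + 0.00 + 0.02 + 0.00)
  = 16.3500 / 0.7500 = 21.80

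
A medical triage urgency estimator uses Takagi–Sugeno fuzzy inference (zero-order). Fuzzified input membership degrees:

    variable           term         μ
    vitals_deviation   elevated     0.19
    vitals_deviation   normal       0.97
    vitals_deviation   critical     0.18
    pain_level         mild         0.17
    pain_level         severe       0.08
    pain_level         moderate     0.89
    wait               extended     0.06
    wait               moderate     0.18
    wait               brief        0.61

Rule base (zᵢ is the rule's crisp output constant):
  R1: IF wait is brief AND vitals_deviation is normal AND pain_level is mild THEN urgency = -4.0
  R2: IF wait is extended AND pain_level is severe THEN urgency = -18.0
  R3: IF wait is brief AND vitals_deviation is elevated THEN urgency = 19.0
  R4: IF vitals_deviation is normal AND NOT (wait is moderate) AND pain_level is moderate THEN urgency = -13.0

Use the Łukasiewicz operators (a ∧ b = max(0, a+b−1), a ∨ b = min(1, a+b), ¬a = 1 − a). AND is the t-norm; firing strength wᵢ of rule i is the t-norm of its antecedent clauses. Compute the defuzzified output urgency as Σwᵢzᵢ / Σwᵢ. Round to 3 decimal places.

R1 (z=-4.0): brief=0.61, normal=0.97, mild=0.17; AND[max(0, a+b−1)] → w = 0.00
R2 (z=-18.0): extended=0.06, severe=0.08; AND[max(0, a+b−1)] → w = 0.00
R3 (z=19.0): brief=0.61, elevated=0.19; AND[max(0, a+b−1)] → w = 0.00
R4 (z=-13.0): normal=0.97, ¬moderate=1−0.18=0.82, moderate=0.89; AND[max(0, a+b−1)] → w = 0.68
Weighted average = (0.00·-4.0 + 0.00·-18.0 + 0.00·19.0 + 0.68·-13.0) / (0.00 + 0.00 + 0.00 + 0.68)
  = -8.8400 / 0.6800 = -13.000

-13.000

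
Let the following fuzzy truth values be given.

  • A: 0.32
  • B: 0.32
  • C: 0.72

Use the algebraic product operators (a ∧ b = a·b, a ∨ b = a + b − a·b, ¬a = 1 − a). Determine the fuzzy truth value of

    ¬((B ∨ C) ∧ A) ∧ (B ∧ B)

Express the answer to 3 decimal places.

0.076

B ∨ C = a + b − a·b on (0.3200, 0.7200) = 0.8096
(B ∨ C) ∧ A = a·b on (0.8096, 0.3200) = 0.2591
¬((B ∨ C) ∧ A) = 1 − 0.2591 = 0.7409
B ∧ B = a·b on (0.3200, 0.3200) = 0.1024
¬((B ∨ C) ∧ A) ∧ (B ∧ B) = a·b on (0.7409, 0.1024) = 0.0759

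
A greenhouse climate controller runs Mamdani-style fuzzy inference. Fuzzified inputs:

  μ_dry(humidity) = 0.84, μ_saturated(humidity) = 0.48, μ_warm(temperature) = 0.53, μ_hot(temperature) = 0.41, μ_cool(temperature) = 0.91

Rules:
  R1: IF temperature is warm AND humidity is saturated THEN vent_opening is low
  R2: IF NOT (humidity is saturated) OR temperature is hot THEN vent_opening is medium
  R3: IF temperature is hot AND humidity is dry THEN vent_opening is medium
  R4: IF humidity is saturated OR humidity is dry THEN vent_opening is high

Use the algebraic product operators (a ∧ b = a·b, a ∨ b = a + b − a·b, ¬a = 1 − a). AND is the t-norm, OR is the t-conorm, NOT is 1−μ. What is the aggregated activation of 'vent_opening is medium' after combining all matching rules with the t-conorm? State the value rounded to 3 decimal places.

0.814

R1: warm=0.53, saturated=0.48; AND[a·b] → w = 0.2544
R2: ¬saturated=1−0.48=0.52, hot=0.41; OR[a + b − a·b] → w = 0.7168
R3: hot=0.41, dry=0.84; AND[a·b] → w = 0.3444
R4: saturated=0.48, dry=0.84; OR[a + b − a·b] → w = 0.9168
Rules with consequent 'medium': {R2, R3} → strengths 0.7168, 0.3444
Aggregate via t-conorm [a + b − a·b]: 0.8143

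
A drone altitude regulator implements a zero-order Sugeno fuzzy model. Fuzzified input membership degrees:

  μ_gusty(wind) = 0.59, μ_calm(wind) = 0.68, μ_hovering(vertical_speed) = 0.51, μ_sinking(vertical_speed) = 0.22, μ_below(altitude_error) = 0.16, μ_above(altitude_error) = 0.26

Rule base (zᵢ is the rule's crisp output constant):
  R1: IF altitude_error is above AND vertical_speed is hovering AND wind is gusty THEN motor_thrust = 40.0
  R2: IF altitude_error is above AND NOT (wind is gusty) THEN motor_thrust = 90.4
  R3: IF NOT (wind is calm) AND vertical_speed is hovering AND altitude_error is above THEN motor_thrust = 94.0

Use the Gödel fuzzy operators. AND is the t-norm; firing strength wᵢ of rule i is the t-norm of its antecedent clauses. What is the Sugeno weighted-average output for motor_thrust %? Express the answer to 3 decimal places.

74.800

R1 (z=40.0): above=0.26, hovering=0.51, gusty=0.59; AND[min(a, b)] → w = 0.26
R2 (z=90.4): above=0.26, ¬gusty=1−0.59=0.41; AND[min(a, b)] → w = 0.26
R3 (z=94.0): ¬calm=1−0.68=0.32, hovering=0.51, above=0.26; AND[min(a, b)] → w = 0.26
Weighted average = (0.26·40.0 + 0.26·90.4 + 0.26·94.0) / (0.26 + 0.26 + 0.26)
  = 58.3440 / 0.7800 = 74.800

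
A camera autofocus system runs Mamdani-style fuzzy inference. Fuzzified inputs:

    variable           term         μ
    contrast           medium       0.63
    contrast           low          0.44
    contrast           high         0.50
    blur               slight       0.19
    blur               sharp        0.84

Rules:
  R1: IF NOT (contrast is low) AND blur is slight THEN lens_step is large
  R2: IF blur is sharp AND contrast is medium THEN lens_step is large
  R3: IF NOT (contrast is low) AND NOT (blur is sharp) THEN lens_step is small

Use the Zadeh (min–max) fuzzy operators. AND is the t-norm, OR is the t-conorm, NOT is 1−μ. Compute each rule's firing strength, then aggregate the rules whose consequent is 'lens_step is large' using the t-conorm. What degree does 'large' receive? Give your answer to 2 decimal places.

R1: ¬low=1−0.44=0.56, slight=0.19; AND[min(a, b)] → w = 0.19
R2: sharp=0.84, medium=0.63; AND[min(a, b)] → w = 0.63
R3: ¬low=1−0.44=0.56, ¬sharp=1−0.84=0.16; AND[min(a, b)] → w = 0.16
Rules with consequent 'large': {R1, R2} → strengths 0.19, 0.63
Aggregate via t-conorm [max(a, b)]: 0.63

0.63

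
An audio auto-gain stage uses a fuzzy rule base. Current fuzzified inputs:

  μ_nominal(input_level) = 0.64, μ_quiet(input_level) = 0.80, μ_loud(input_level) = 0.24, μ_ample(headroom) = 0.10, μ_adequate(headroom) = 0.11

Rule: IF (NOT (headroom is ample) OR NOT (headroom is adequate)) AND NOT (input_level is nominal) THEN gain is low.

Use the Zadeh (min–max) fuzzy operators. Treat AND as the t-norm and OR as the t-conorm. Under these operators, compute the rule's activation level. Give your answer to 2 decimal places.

firing strength: (¬ample=1−0.10=0.90 OR ¬adequate=1−0.11=0.89) = 0.90; AND[min(a, b)] with ¬nominal=1−0.64=0.36 → w = 0.36

0.36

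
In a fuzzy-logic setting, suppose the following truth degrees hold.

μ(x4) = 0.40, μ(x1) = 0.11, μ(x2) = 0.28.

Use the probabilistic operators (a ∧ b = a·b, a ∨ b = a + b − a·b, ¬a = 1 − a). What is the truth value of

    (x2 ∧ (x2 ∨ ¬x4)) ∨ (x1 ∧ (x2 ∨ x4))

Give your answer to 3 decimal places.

0.249

¬x4 = 1 − 0.4000 = 0.6000
x2 ∨ ¬x4 = a + b − a·b on (0.2800, 0.6000) = 0.7120
x2 ∧ (x2 ∨ ¬x4) = a·b on (0.2800, 0.7120) = 0.1994
x2 ∨ x4 = a + b − a·b on (0.2800, 0.4000) = 0.5680
x1 ∧ (x2 ∨ x4) = a·b on (0.1100, 0.5680) = 0.0625
(x2 ∧ (x2 ∨ ¬x4)) ∨ (x1 ∧ (x2 ∨ x4)) = a + b − a·b on (0.1994, 0.0625) = 0.2494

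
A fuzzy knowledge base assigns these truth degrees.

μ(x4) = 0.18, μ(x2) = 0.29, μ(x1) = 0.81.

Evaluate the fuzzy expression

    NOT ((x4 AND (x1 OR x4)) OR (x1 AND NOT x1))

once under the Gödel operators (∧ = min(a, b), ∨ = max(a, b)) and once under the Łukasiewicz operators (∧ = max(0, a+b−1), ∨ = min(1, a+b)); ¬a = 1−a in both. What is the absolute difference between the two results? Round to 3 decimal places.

Under Gödel:
  x1 OR x4 = max(a, b) on (0.81, 0.18) = 0.81
  x4 AND (x1 OR x4) = min(a, b) on (0.18, 0.81) = 0.18
  NOT x1 = 1 − 0.81 = 0.19
  x1 AND NOT x1 = min(a, b) on (0.81, 0.19) = 0.19
  (x4 AND (x1 OR x4)) OR (x1 AND NOT x1) = max(a, b) on (0.18, 0.19) = 0.19
  NOT ((x4 AND (x1 OR x4)) OR (x1 AND NOT x1)) = 1 − 0.19 = 0.81
  → value = 0.8100
Under Łukasiewicz:
  x1 OR x4 = min(1, a+b) on (0.81, 0.18) = 0.99
  x4 AND (x1 OR x4) = max(0, a+b−1) on (0.18, 0.99) = 0.17
  NOT x1 = 1 − 0.81 = 0.19
  x1 AND NOT x1 = max(0, a+b−1) on (0.81, 0.19) = 0.00
  (x4 AND (x1 OR x4)) OR (x1 AND NOT x1) = min(1, a+b) on (0.17, 0.00) = 0.17
  NOT ((x4 AND (x1 OR x4)) OR (x1 AND NOT x1)) = 1 − 0.17 = 0.83
  → value = 0.8300
|0.8100 − 0.8300| = 0.020

0.020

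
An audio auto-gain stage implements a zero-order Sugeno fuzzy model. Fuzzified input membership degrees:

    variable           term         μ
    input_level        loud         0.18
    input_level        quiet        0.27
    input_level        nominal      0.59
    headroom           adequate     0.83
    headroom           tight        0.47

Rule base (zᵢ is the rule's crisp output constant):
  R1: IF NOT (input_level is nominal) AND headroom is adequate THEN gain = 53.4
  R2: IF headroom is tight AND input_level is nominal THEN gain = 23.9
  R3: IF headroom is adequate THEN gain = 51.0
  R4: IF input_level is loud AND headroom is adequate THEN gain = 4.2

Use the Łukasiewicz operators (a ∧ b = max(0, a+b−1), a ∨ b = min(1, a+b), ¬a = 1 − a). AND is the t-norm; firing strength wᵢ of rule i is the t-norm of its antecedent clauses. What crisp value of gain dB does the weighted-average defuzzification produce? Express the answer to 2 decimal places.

49.67

R1 (z=53.4): ¬nominal=1−0.59=0.41, adequate=0.83; AND[max(0, a+b−1)] → w = 0.24
R2 (z=23.9): tight=0.47, nominal=0.59; AND[max(0, a+b−1)] → w = 0.06
R3 (z=51.0): adequate=0.83 → w = 0.83
R4 (z=4.2): loud=0.18, adequate=0.83; AND[max(0, a+b−1)] → w = 0.01
Weighted average = (0.24·53.4 + 0.06·23.9 + 0.83·51.0 + 0.01·4.2) / (0.24 + 0.06 + 0.83 + 0.01)
  = 56.6220 / 1.1400 = 49.67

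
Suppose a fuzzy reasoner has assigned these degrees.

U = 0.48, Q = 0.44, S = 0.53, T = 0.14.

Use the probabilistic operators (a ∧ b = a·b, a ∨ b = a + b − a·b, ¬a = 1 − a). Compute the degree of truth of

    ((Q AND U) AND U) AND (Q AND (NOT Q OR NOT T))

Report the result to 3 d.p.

0.042

Q AND U = a·b on (0.4400, 0.4800) = 0.2112
(Q AND U) AND U = a·b on (0.2112, 0.4800) = 0.1014
NOT Q = 1 − 0.4400 = 0.5600
NOT T = 1 − 0.1400 = 0.8600
NOT Q OR NOT T = a + b − a·b on (0.5600, 0.8600) = 0.9384
Q AND (NOT Q OR NOT T) = a·b on (0.4400, 0.9384) = 0.4129
((Q AND U) AND U) AND (Q AND (NOT Q OR NOT T)) = a·b on (0.1014, 0.4129) = 0.0419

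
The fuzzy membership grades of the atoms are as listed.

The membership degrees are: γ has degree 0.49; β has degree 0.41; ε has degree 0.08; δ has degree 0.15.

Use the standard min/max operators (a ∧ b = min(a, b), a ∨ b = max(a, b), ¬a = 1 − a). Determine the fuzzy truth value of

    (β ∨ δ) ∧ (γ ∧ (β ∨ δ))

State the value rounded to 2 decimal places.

0.41

β ∨ δ = max(a, b) on (0.41, 0.15) = 0.41
β ∨ δ = max(a, b) on (0.41, 0.15) = 0.41
γ ∧ (β ∨ δ) = min(a, b) on (0.49, 0.41) = 0.41
(β ∨ δ) ∧ (γ ∧ (β ∨ δ)) = min(a, b) on (0.41, 0.41) = 0.41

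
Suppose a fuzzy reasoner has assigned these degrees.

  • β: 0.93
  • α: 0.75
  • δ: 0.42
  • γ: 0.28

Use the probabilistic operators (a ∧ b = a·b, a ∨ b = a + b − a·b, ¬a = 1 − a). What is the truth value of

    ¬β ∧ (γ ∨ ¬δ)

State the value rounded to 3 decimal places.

¬β = 1 − 0.9300 = 0.0700
¬δ = 1 − 0.4200 = 0.5800
γ ∨ ¬δ = a + b − a·b on (0.2800, 0.5800) = 0.6976
¬β ∧ (γ ∨ ¬δ) = a·b on (0.0700, 0.6976) = 0.0488

0.049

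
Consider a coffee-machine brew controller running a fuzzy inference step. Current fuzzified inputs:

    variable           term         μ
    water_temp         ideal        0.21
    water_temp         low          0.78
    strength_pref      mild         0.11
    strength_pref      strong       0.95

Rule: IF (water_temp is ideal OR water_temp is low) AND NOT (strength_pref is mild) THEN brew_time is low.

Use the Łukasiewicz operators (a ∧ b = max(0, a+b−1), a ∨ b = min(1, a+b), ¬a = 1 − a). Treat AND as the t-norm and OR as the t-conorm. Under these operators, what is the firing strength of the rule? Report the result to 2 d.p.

firing strength: (ideal=0.21 OR low=0.78) = 0.99; AND[max(0, a+b−1)] with ¬mild=1−0.11=0.89 → w = 0.88

0.88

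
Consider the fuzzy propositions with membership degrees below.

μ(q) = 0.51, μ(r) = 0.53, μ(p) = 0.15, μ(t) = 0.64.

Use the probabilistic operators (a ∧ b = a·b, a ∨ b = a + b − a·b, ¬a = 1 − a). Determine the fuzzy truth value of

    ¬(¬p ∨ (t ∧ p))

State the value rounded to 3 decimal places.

0.136

¬p = 1 − 0.1500 = 0.8500
t ∧ p = a·b on (0.6400, 0.1500) = 0.0960
¬p ∨ (t ∧ p) = a + b − a·b on (0.8500, 0.0960) = 0.8644
¬(¬p ∨ (t ∧ p)) = 1 − 0.8644 = 0.1356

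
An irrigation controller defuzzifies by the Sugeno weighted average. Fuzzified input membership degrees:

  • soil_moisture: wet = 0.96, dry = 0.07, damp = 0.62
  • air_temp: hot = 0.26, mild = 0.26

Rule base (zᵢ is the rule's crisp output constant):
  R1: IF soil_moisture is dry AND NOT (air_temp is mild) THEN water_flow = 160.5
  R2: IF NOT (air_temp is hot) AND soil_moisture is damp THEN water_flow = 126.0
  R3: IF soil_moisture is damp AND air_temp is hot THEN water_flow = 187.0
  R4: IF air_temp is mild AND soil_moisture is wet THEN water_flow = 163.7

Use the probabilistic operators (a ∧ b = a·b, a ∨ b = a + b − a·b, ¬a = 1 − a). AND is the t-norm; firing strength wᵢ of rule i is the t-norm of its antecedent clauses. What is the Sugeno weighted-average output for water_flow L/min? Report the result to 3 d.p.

R1 (z=160.5): dry=0.07, ¬mild=1−0.26=0.74; AND[a·b] → w = 0.0518
R2 (z=126.0): ¬hot=1−0.26=0.74, damp=0.62; AND[a·b] → w = 0.4588
R3 (z=187.0): damp=0.62, hot=0.26; AND[a·b] → w = 0.1612
R4 (z=163.7): mild=0.26, wet=0.96; AND[a·b] → w = 0.2496
Weighted average = (0.0518·160.5 + 0.4588·126.0 + 0.1612·187.0 + 0.2496·163.7) / (0.0518 + 0.4588 + 0.1612 + 0.2496)
  = 137.1266 / 0.9214 = 148.824

148.824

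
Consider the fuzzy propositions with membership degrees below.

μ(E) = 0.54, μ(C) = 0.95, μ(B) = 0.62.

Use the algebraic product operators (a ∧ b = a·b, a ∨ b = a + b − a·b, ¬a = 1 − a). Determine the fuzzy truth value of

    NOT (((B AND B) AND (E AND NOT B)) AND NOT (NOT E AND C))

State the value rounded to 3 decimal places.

B AND B = a·b on (0.6200, 0.6200) = 0.3844
NOT B = 1 − 0.6200 = 0.3800
E AND NOT B = a·b on (0.5400, 0.3800) = 0.2052
(B AND B) AND (E AND NOT B) = a·b on (0.3844, 0.2052) = 0.0789
NOT E = 1 − 0.5400 = 0.4600
NOT E AND C = a·b on (0.4600, 0.9500) = 0.4370
NOT (NOT E AND C) = 1 − 0.4370 = 0.5630
((B AND B) AND (E AND NOT B)) AND NOT (NOT E AND C) = a·b on (0.0789, 0.5630) = 0.0444
NOT (((B AND B) AND (E AND NOT B)) AND NOT (NOT E AND C)) = 1 − 0.0444 = 0.9556

0.956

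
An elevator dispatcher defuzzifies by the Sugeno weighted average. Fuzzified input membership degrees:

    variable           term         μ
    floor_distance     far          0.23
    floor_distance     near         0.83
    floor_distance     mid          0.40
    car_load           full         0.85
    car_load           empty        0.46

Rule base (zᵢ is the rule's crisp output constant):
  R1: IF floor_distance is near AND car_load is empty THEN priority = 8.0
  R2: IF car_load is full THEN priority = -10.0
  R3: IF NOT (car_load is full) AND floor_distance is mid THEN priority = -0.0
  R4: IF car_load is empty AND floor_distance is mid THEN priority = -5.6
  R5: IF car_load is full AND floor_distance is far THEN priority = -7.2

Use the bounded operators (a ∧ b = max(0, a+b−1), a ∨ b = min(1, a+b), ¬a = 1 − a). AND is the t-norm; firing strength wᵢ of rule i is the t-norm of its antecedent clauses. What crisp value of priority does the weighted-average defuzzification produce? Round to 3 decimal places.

-5.538

R1 (z=8.0): near=0.83, empty=0.46; AND[max(0, a+b−1)] → w = 0.29
R2 (z=-10.0): full=0.85 → w = 0.85
R3 (z=-0.0): ¬full=1−0.85=0.15, mid=0.40; AND[max(0, a+b−1)] → w = 0.00
R4 (z=-5.6): empty=0.46, mid=0.40; AND[max(0, a+b−1)] → w = 0.00
R5 (z=-7.2): full=0.85, far=0.23; AND[max(0, a+b−1)] → w = 0.08
Weighted average = (0.29·8.0 + 0.85·-10.0 + 0.00·-0.0 + 0.00·-5.6 + 0.08·-7.2) / (0.29 + 0.85 + 0.00 + 0.00 + 0.08)
  = -6.7560 / 1.2200 = -5.538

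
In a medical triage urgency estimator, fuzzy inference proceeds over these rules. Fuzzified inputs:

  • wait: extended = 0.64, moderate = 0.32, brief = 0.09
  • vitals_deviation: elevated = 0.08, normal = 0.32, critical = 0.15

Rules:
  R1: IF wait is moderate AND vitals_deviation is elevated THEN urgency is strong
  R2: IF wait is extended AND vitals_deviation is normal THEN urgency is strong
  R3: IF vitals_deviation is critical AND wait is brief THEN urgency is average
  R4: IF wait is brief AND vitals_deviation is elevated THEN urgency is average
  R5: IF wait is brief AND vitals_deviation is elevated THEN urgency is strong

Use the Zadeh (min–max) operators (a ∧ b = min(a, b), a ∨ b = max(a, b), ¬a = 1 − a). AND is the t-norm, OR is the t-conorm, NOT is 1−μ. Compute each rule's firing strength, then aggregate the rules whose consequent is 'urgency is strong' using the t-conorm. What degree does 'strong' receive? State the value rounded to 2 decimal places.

R1: moderate=0.32, elevated=0.08; AND[min(a, b)] → w = 0.08
R2: extended=0.64, normal=0.32; AND[min(a, b)] → w = 0.32
R3: critical=0.15, brief=0.09; AND[min(a, b)] → w = 0.09
R4: brief=0.09, elevated=0.08; AND[min(a, b)] → w = 0.08
R5: brief=0.09, elevated=0.08; AND[min(a, b)] → w = 0.08
Rules with consequent 'strong': {R1, R2, R5} → strengths 0.08, 0.32, 0.08
Aggregate via t-conorm [max(a, b)]: 0.32

0.32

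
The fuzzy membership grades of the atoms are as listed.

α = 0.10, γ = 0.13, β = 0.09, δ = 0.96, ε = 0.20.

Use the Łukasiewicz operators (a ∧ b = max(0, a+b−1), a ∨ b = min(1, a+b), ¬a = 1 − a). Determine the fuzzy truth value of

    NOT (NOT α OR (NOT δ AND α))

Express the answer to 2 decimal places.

0.10

NOT α = 1 − 0.10 = 0.90
NOT δ = 1 − 0.96 = 0.04
NOT δ AND α = max(0, a+b−1) on (0.04, 0.10) = 0.00
NOT α OR (NOT δ AND α) = min(1, a+b) on (0.90, 0.00) = 0.90
NOT (NOT α OR (NOT δ AND α)) = 1 − 0.90 = 0.10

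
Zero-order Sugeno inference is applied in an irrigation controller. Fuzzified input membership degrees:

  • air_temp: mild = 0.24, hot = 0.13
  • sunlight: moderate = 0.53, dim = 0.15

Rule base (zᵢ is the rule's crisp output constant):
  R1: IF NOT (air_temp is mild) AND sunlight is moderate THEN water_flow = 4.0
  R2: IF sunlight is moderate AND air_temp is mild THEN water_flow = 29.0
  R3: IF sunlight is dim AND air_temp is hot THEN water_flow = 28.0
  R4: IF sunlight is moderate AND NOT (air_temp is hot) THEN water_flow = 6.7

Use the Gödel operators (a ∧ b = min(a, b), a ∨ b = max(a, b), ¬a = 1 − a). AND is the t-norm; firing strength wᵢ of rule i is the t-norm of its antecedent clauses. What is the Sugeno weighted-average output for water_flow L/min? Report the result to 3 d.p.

R1 (z=4.0): ¬mild=1−0.24=0.76, moderate=0.53; AND[min(a, b)] → w = 0.53
R2 (z=29.0): moderate=0.53, mild=0.24; AND[min(a, b)] → w = 0.24
R3 (z=28.0): dim=0.15, hot=0.13; AND[min(a, b)] → w = 0.13
R4 (z=6.7): moderate=0.53, ¬hot=1−0.13=0.87; AND[min(a, b)] → w = 0.53
Weighted average = (0.53·4.0 + 0.24·29.0 + 0.13·28.0 + 0.53·6.7) / (0.53 + 0.24 + 0.13 + 0.53)
  = 16.2710 / 1.4300 = 11.378

11.378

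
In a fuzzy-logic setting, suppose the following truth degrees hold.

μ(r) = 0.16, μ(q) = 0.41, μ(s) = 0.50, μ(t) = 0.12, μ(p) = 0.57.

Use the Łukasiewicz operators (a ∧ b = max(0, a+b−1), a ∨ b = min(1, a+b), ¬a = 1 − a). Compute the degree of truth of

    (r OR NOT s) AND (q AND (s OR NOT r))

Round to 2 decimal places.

0.07

NOT s = 1 − 0.50 = 0.50
r OR NOT s = min(1, a+b) on (0.16, 0.50) = 0.66
NOT r = 1 − 0.16 = 0.84
s OR NOT r = min(1, a+b) on (0.50, 0.84) = 1.00
q AND (s OR NOT r) = max(0, a+b−1) on (0.41, 1.00) = 0.41
(r OR NOT s) AND (q AND (s OR NOT r)) = max(0, a+b−1) on (0.66, 0.41) = 0.07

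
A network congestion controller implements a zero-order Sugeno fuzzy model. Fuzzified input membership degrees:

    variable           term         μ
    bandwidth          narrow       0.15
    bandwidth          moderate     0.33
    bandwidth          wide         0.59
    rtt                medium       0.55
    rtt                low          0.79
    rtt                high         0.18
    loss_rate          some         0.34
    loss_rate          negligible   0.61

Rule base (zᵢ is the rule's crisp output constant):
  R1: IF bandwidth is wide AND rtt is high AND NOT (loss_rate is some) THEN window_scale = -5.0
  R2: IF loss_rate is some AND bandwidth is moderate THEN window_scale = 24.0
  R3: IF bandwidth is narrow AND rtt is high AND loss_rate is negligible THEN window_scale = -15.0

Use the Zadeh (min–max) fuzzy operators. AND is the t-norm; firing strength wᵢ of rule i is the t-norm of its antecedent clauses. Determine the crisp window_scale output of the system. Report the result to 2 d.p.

R1 (z=-5.0): wide=0.59, high=0.18, ¬some=1−0.34=0.66; AND[min(a, b)] → w = 0.18
R2 (z=24.0): some=0.34, moderate=0.33; AND[min(a, b)] → w = 0.33
R3 (z=-15.0): narrow=0.15, high=0.18, negligible=0.61; AND[min(a, b)] → w = 0.15
Weighted average = (0.18·-5.0 + 0.33·24.0 + 0.15·-15.0) / (0.18 + 0.33 + 0.15)
  = 4.7700 / 0.6600 = 7.23

7.23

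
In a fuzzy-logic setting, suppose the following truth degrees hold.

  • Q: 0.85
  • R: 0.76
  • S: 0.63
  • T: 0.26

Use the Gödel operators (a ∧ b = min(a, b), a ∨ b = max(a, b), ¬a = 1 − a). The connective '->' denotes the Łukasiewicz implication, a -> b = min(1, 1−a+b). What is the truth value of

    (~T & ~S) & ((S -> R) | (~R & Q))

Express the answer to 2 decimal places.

0.37

~T = 1 − 0.26 = 0.74
~S = 1 − 0.63 = 0.37
~T & ~S = min(a, b) on (0.74, 0.37) = 0.37
S -> R  [Łukasiewicz: min(1, 1−a+b)] with a=0.63, b=0.76 → 1.00
~R = 1 − 0.76 = 0.24
~R & Q = min(a, b) on (0.24, 0.85) = 0.24
(S -> R) | (~R & Q) = max(a, b) on (1.00, 0.24) = 1.00
(~T & ~S) & ((S -> R) | (~R & Q)) = min(a, b) on (0.37, 1.00) = 0.37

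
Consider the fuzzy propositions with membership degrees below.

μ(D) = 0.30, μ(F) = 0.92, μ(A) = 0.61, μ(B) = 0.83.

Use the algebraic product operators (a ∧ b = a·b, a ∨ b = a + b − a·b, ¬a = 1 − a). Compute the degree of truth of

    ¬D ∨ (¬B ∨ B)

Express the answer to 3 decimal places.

0.958

¬D = 1 − 0.3000 = 0.7000
¬B = 1 − 0.8300 = 0.1700
¬B ∨ B = a + b − a·b on (0.1700, 0.8300) = 0.8589
¬D ∨ (¬B ∨ B) = a + b − a·b on (0.7000, 0.8589) = 0.9577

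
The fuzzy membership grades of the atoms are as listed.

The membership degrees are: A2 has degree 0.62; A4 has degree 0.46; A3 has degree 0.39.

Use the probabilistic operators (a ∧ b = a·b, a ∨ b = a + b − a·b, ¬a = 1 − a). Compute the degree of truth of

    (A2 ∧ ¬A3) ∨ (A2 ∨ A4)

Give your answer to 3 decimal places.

0.872

¬A3 = 1 − 0.3900 = 0.6100
A2 ∧ ¬A3 = a·b on (0.6200, 0.6100) = 0.3782
A2 ∨ A4 = a + b − a·b on (0.6200, 0.4600) = 0.7948
(A2 ∧ ¬A3) ∨ (A2 ∨ A4) = a + b − a·b on (0.3782, 0.7948) = 0.8724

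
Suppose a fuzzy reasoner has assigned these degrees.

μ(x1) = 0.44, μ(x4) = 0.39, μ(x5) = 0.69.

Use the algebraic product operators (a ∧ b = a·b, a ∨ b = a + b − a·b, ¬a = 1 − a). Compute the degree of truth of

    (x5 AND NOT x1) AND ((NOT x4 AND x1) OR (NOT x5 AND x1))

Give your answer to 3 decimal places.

NOT x1 = 1 − 0.4400 = 0.5600
x5 AND NOT x1 = a·b on (0.6900, 0.5600) = 0.3864
NOT x4 = 1 − 0.3900 = 0.6100
NOT x4 AND x1 = a·b on (0.6100, 0.4400) = 0.2684
NOT x5 = 1 − 0.6900 = 0.3100
NOT x5 AND x1 = a·b on (0.3100, 0.4400) = 0.1364
(NOT x4 AND x1) OR (NOT x5 AND x1) = a + b − a·b on (0.2684, 0.1364) = 0.3682
(x5 AND NOT x1) AND ((NOT x4 AND x1) OR (NOT x5 AND x1)) = a·b on (0.3864, 0.3682) = 0.1423

0.142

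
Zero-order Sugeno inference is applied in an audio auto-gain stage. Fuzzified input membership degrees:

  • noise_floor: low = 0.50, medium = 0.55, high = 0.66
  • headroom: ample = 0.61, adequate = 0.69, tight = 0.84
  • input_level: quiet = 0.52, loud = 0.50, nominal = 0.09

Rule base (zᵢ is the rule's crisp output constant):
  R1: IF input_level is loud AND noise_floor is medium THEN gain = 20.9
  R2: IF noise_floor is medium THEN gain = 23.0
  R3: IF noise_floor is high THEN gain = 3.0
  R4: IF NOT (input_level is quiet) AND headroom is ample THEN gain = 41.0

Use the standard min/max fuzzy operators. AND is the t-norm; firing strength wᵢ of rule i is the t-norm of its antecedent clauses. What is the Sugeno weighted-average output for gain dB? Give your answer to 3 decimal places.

20.438

R1 (z=20.9): loud=0.50, medium=0.55; AND[min(a, b)] → w = 0.50
R2 (z=23.0): medium=0.55 → w = 0.55
R3 (z=3.0): high=0.66 → w = 0.66
R4 (z=41.0): ¬quiet=1−0.52=0.48, ample=0.61; AND[min(a, b)] → w = 0.48
Weighted average = (0.50·20.9 + 0.55·23.0 + 0.66·3.0 + 0.48·41.0) / (0.50 + 0.55 + 0.66 + 0.48)
  = 44.7600 / 2.1900 = 20.438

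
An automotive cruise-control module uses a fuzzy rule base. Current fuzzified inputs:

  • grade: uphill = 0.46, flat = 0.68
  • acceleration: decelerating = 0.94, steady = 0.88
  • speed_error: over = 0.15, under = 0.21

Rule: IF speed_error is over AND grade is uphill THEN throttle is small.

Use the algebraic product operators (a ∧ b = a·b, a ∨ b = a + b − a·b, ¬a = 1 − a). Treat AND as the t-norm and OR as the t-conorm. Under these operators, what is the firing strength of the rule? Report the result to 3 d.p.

firing strength: over=0.15, uphill=0.46; AND[a·b] → w = 0.0690

0.069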